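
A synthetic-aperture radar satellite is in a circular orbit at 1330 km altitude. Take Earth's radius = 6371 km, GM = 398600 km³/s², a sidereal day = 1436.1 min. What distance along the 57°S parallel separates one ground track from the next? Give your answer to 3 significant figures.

1700 km

Semi-major axis a = 6371 + 1330 = 7701 km. Period T = 2π√(a³/μ) = 2π√(7701³/398600) = 6725.6 s = 112.09 min.
Node shift per orbit = (6725.6/86166) × 360° = 28.10°.
Equatorial spacing = 28.10 × 111.2 km/° = 3125 km.
At 57° latitude, spacing = 3125 × cos(57°) = 1702 km.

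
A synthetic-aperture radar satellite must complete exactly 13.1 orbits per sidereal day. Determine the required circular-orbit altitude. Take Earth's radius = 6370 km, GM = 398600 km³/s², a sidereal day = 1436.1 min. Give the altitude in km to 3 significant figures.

1220 km

Required period T = 86166 / 13.1 = 6577.6 s.
From T = 2π√(a³/μ): a = (μ T²/4π²)^(1/3) = (398600 × 6577.6² / 4π²)^(1/3) = 7588 km.
Altitude h = a − R = 7588 − 6370 = 1218 km.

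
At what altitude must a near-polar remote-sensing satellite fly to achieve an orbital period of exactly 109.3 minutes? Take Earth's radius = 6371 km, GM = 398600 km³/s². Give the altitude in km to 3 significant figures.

1200 km

T = 109.3 min = 6558.0 s.
From T = 2π√(a³/μ): a = (μ T²/4π²)^(1/3) = (398600 × 6558.0² / 4π²)^(1/3) = 7573 km.
Altitude h = a − R = 7573 − 6371 = 1202 km.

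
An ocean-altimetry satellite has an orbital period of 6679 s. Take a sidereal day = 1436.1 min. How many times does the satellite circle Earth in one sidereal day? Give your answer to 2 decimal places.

Orbits per sidereal day = 86166 / 6679.0 = 12.901.

12.90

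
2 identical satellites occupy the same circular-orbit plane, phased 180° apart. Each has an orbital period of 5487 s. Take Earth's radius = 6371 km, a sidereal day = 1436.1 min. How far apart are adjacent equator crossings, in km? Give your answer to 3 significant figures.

1270 km

Single-satellite node shift = (5487.0/86166) × 360° = 22.92°.
With 2 satellites evenly phased, successive equator crossings are 22.92/2 = 11.462° apart.
That is 11.462 × 111.2 = 1275 km at the equator.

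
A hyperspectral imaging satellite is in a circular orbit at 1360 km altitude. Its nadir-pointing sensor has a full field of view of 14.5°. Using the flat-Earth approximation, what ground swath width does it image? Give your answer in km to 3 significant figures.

Half-angle = 14.5°/2 = 7.25°.
Swath width ≈ 2h·tan(θ/2) = 2 × 1360 × tan(7.25°) = 346.0 km.

346 km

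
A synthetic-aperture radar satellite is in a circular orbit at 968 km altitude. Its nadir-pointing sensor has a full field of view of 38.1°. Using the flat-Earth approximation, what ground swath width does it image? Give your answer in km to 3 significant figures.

669 km

Half-angle = 38.1°/2 = 19.05°.
Swath width ≈ 2h·tan(θ/2) = 2 × 968 × tan(19.05°) = 668.5 km.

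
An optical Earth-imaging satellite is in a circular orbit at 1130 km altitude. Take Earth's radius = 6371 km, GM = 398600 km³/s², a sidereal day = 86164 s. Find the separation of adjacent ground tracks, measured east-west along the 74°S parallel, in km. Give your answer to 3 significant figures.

Semi-major axis a = 6371 + 1130 = 7501 km. Period T = 2π√(a³/μ) = 2π√(7501³/398600) = 6465.3 s = 107.76 min.
Node shift per orbit = (6465.3/86164) × 360° = 27.01°.
Equatorial spacing = 27.01 × 111.2 km/° = 3004 km.
At 74° latitude, spacing = 3004 × cos(74°) = 828 km.

828 km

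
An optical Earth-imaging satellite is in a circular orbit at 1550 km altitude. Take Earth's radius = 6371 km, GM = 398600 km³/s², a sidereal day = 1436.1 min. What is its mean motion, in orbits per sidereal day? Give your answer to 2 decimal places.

12.28

Semi-major axis a = 6371 + 1550 = 7921 km. Period T = 2π√(a³/μ) = 2π√(7921³/398600) = 7015.9 s = 116.93 min.
Orbits per sidereal day = 86166 / 7015.9 = 12.282.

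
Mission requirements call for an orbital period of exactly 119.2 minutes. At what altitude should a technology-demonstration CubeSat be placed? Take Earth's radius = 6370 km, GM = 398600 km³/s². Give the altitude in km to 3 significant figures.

T = 119.2 min = 7152.0 s.
From T = 2π√(a³/μ): a = (μ T²/4π²)^(1/3) = (398600 × 7152.0² / 4π²)^(1/3) = 8023 km.
Altitude h = a − R = 8023 − 6370 = 1653 km.

1650 km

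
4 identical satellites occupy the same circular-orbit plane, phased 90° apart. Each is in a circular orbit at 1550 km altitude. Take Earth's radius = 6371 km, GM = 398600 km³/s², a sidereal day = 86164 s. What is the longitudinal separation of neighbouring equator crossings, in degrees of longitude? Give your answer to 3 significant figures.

Semi-major axis a = 6371 + 1550 = 7921 km. Period T = 2π√(a³/μ) = 2π√(7921³/398600) = 7015.9 s = 116.93 min.
Single-satellite node shift = (7015.9/86164) × 360° = 29.31°.
With 4 satellites evenly phased, successive equator crossings are 29.31/4 = 7.328° apart.

7.33°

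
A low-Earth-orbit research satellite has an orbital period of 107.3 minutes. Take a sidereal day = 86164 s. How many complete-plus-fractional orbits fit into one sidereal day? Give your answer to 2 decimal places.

T = 107.3 min = 6438.0 s.
Orbits per sidereal day = 86164 / 6438.0 = 13.384.

13.38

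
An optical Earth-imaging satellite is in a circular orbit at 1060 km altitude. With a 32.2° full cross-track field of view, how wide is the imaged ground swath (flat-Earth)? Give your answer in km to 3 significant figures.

612 km

Half-angle = 32.2°/2 = 16.1°.
Swath width ≈ 2h·tan(θ/2) = 2 × 1060 × tan(16.1°) = 611.9 km.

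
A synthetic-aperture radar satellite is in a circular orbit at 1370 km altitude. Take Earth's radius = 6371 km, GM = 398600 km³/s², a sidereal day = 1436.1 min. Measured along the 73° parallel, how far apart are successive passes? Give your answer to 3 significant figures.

Semi-major axis a = 6371 + 1370 = 7741 km. Period T = 2π√(a³/μ) = 2π√(7741³/398600) = 6778.1 s = 112.97 min.
Node shift per orbit = (6778.1/86166) × 360° = 28.32°.
Equatorial spacing = 28.32 × 111.2 km/° = 3149 km.
At 73° latitude, spacing = 3149 × cos(73°) = 921 km.

921 km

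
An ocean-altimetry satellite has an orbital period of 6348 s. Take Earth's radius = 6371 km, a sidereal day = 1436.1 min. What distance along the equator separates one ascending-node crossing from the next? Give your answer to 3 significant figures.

2950 km

During one orbit Earth rotates (6348.0 / 86166) × 360° = 26.52°.
At the equator that is 26.52° × (2π·6371/360) km/° = 26.52 × 111.2 = 2949 km.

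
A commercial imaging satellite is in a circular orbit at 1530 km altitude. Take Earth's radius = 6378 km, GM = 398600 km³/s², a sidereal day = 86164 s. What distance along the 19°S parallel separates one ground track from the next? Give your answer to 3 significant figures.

Semi-major axis a = 6378 + 1530 = 7908 km. Period T = 2π√(a³/μ) = 2π√(7908³/398600) = 6998.6 s = 116.64 min.
Node shift per orbit = (6998.6/86164) × 360° = 29.24°.
Equatorial spacing = 29.24 × 111.3 km/° = 3255 km.
At 19° latitude, spacing = 3255 × cos(19°) = 3078 km.

3080 km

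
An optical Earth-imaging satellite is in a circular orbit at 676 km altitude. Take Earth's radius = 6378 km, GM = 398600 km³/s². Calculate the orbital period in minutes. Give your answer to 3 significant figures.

Semi-major axis a = 6378 + 676 = 7054 km. Period T = 2π√(a³/μ) = 2π√(7054³/398600) = 5896.1 s = 98.27 min.

98.3 min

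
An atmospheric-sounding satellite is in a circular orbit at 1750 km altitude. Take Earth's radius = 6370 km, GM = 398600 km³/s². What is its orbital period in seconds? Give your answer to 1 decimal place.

Semi-major axis a = 6370 + 1750 = 8120 km. Period T = 2π√(a³/μ) = 2π√(8120³/398600) = 7281.9 s = 121.37 min.

7281.9 seconds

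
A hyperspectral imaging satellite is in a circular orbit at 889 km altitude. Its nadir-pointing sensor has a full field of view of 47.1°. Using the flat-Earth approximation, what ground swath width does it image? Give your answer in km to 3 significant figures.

Half-angle = 47.1°/2 = 23.55°.
Swath width ≈ 2h·tan(θ/2) = 2 × 889 × tan(23.55°) = 774.9 km.

775 km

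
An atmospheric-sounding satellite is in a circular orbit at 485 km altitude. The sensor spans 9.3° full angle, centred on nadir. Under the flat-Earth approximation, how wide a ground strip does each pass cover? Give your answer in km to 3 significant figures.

Half-angle = 9.3°/2 = 4.65°.
Swath width ≈ 2h·tan(θ/2) = 2 × 485 × tan(4.65°) = 78.9 km.

78.9 km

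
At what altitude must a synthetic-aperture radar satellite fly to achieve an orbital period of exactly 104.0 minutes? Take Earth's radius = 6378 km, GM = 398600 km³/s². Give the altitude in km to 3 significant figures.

T = 104.0 min = 6240.0 s.
From T = 2π√(a³/μ): a = (μ T²/4π²)^(1/3) = (398600 × 6240.0² / 4π²)^(1/3) = 7326 km.
Altitude h = a − R = 7326 − 6378 = 948 km.

948 km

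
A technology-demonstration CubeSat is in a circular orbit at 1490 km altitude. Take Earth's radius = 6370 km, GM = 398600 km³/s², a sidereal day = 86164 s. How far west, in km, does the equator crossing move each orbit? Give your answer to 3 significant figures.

3220 km

Semi-major axis a = 6370 + 1490 = 7860 km. Period T = 2π√(a³/μ) = 2π√(7860³/398600) = 6935.0 s = 115.58 min.
During one orbit Earth rotates (6935.0 / 86164) × 360° = 28.97°.
At the equator that is 28.97° × (2π·6370/360) km/° = 28.97 × 111.2 = 3221 km.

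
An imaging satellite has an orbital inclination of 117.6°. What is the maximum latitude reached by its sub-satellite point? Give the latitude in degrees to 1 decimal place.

Retrograde orbit: the ground track reaches ±(180° − i) = ±(180 − 117.6) = ±62.4°.

62.4°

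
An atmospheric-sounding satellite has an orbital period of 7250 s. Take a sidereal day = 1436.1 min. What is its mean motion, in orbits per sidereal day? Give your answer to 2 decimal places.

11.88

Orbits per sidereal day = 86166 / 7250.0 = 11.885.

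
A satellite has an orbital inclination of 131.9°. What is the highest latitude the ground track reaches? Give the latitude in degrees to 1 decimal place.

48.1°

Retrograde orbit: the ground track reaches ±(180° − i) = ±(180 − 131.9) = ±48.1°.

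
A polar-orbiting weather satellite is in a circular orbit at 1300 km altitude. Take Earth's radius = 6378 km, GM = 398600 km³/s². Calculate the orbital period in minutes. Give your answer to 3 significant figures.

Semi-major axis a = 6378 + 1300 = 7678 km. Period T = 2π√(a³/μ) = 2π√(7678³/398600) = 6695.5 s = 111.59 min.

112 min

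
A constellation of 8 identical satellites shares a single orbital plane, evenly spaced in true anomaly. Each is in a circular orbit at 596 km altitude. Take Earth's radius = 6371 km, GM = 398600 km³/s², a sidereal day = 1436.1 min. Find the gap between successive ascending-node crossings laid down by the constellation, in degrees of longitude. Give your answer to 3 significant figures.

Semi-major axis a = 6371 + 596 = 6967 km. Period T = 2π√(a³/μ) = 2π√(6967³/398600) = 5787.4 s = 96.46 min.
Single-satellite node shift = (5787.4/86166) × 360° = 24.18°.
With 8 satellites evenly phased, successive equator crossings are 24.18/8 = 3.022° apart.

3.02°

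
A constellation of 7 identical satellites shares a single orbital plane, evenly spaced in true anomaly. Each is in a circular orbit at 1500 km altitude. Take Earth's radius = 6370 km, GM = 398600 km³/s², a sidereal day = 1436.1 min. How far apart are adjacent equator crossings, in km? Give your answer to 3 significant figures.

461 km

Semi-major axis a = 6370 + 1500 = 7870 km. Period T = 2π√(a³/μ) = 2π√(7870³/398600) = 6948.2 s = 115.80 min.
Single-satellite node shift = (6948.2/86166) × 360° = 29.03°.
With 7 satellites evenly phased, successive equator crossings are 29.03/7 = 4.147° apart.
That is 4.147 × 111.2 = 461 km at the equator.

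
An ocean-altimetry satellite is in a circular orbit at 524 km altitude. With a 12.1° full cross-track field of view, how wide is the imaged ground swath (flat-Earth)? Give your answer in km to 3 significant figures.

111 km

Half-angle = 12.1°/2 = 6.05°.
Swath width ≈ 2h·tan(θ/2) = 2 × 524 × tan(6.05°) = 111.1 km.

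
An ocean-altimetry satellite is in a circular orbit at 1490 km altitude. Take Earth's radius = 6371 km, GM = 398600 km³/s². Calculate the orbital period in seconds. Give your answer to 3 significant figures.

Semi-major axis a = 6371 + 1490 = 7861 km. Period T = 2π√(a³/μ) = 2π√(7861³/398600) = 6936.3 s = 115.61 min.

6940 seconds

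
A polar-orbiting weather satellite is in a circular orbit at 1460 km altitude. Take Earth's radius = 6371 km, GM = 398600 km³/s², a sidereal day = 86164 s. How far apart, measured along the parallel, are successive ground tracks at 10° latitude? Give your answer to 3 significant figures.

3160 km

Semi-major axis a = 6371 + 1460 = 7831 km. Period T = 2π√(a³/μ) = 2π√(7831³/398600) = 6896.6 s = 114.94 min.
Node shift per orbit = (6896.6/86164) × 360° = 28.81°.
Equatorial spacing = 28.81 × 111.2 km/° = 3204 km.
At 10° latitude, spacing = 3204 × cos(10°) = 3155 km.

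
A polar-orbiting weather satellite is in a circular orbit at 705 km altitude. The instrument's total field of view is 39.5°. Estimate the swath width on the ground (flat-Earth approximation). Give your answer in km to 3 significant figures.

506 km

Half-angle = 39.5°/2 = 19.75°.
Swath width ≈ 2h·tan(θ/2) = 2 × 705 × tan(19.75°) = 506.2 km.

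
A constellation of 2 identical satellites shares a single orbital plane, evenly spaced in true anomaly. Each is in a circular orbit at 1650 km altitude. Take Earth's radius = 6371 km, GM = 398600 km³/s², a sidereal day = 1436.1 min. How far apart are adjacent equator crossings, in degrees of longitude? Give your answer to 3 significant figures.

14.9°

Semi-major axis a = 6371 + 1650 = 8021 km. Period T = 2π√(a³/μ) = 2π√(8021³/398600) = 7149.1 s = 119.15 min.
Single-satellite node shift = (7149.1/86166) × 360° = 29.87°.
With 2 satellites evenly phased, successive equator crossings are 29.87/2 = 14.934° apart.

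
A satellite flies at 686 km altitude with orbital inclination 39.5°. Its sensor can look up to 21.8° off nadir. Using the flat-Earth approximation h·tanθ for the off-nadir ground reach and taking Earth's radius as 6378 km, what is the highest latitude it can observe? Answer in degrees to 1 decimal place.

42.0°

For a prograde orbit the ground track reaches latitude ±i = ±39.5°.
Sensor half-swath on the ground ≈ 686·tan(21.8°) = 274 km = 2.46° of latitude.
Maximum observable latitude ≈ 39.5 + 2.46 = 42.0°.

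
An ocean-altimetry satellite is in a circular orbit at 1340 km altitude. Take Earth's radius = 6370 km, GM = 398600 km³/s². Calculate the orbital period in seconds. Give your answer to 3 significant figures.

6740 seconds

Semi-major axis a = 6370 + 1340 = 7710 km. Period T = 2π√(a³/μ) = 2π√(7710³/398600) = 6737.4 s = 112.29 min.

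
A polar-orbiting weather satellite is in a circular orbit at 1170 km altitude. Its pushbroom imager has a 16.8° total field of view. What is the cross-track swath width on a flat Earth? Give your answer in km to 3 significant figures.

346 km

Half-angle = 16.8°/2 = 8.4°.
Swath width ≈ 2h·tan(θ/2) = 2 × 1170 × tan(8.4°) = 345.5 km.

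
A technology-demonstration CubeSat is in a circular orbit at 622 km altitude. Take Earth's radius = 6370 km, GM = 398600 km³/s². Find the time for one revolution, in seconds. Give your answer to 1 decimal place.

Semi-major axis a = 6370 + 622 = 6992 km. Period T = 2π√(a³/μ) = 2π√(6992³/398600) = 5818.5 s = 96.98 min.

5818.5 seconds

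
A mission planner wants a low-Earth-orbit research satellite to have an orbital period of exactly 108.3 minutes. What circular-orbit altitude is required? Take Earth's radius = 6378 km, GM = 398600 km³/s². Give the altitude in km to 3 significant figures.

T = 108.3 min = 6498.0 s.
From T = 2π√(a³/μ): a = (μ T²/4π²)^(1/3) = (398600 × 6498.0² / 4π²)^(1/3) = 7526 km.
Altitude h = a − R = 7526 − 6378 = 1148 km.

1150 km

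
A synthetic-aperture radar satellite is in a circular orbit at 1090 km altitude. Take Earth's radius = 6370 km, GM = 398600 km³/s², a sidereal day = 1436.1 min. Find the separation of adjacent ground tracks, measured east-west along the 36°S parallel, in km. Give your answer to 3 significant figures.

2410 km

Semi-major axis a = 6370 + 1090 = 7460 km. Period T = 2π√(a³/μ) = 2π√(7460³/398600) = 6412.4 s = 106.87 min.
Node shift per orbit = (6412.4/86166) × 360° = 26.79°.
Equatorial spacing = 26.79 × 111.2 km/° = 2979 km.
At 36° latitude, spacing = 2979 × cos(36°) = 2410 km.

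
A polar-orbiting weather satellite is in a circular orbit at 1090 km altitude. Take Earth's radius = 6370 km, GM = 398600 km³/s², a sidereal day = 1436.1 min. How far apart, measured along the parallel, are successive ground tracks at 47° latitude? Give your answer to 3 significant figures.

Semi-major axis a = 6370 + 1090 = 7460 km. Period T = 2π√(a³/μ) = 2π√(7460³/398600) = 6412.4 s = 106.87 min.
Node shift per orbit = (6412.4/86166) × 360° = 26.79°.
Equatorial spacing = 26.79 × 111.2 km/° = 2979 km.
At 47° latitude, spacing = 2979 × cos(47°) = 2031 km.

2030 km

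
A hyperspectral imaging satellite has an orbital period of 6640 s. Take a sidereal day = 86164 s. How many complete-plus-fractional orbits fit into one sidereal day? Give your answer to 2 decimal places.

12.98

Orbits per sidereal day = 86164 / 6640.0 = 12.977.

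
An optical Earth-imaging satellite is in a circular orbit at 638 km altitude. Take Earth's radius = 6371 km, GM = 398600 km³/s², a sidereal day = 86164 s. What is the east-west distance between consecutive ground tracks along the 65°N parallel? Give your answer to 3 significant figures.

1150 km

Semi-major axis a = 6371 + 638 = 7009 km. Period T = 2π√(a³/μ) = 2π√(7009³/398600) = 5839.8 s = 97.33 min.
Node shift per orbit = (5839.8/86164) × 360° = 24.40°.
Equatorial spacing = 24.40 × 111.2 km/° = 2713 km.
At 65° latitude, spacing = 2713 × cos(65°) = 1147 km.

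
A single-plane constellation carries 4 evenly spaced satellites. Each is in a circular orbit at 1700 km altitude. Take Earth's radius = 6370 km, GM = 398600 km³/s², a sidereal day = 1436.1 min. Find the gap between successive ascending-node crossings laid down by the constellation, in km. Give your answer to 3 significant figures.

Semi-major axis a = 6370 + 1700 = 8070 km. Period T = 2π√(a³/μ) = 2π√(8070³/398600) = 7214.8 s = 120.25 min.
Single-satellite node shift = (7214.8/86166) × 360° = 30.14°.
With 4 satellites evenly phased, successive equator crossings are 30.14/4 = 7.536° apart.
That is 7.536 × 111.2 = 838 km at the equator.

838 km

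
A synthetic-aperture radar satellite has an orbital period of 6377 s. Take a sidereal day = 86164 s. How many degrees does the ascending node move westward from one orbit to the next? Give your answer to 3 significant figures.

During one orbit Earth rotates (6377.0 / 86164) × 360° = 26.64°.

26.6°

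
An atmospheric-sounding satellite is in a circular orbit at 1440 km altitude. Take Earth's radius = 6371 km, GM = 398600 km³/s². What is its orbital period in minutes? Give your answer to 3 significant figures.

115 min

Semi-major axis a = 6371 + 1440 = 7811 km. Period T = 2π√(a³/μ) = 2π√(7811³/398600) = 6870.2 s = 114.50 min.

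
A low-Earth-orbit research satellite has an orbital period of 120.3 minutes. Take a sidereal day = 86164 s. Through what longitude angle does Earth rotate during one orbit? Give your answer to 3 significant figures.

30.2°

T = 120.3 min = 7218.0 s.
During one orbit Earth rotates (7218.0 / 86164) × 360° = 30.16°.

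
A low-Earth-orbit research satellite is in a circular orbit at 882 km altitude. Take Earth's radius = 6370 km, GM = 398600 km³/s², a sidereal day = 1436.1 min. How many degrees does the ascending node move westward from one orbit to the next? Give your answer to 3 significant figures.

Semi-major axis a = 6370 + 882 = 7252 km. Period T = 2π√(a³/μ) = 2π√(7252³/398600) = 6146.1 s = 102.43 min.
During one orbit Earth rotates (6146.1 / 86166) × 360° = 25.68°.

25.7°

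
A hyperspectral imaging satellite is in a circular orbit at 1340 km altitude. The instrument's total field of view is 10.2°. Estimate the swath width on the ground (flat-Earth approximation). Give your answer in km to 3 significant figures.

Half-angle = 10.2°/2 = 5.1°.
Swath width ≈ 2h·tan(θ/2) = 2 × 1340 × tan(5.1°) = 239.2 km.

239 km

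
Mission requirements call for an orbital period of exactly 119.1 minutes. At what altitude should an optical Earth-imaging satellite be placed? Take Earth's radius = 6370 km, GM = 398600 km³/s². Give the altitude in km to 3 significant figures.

1650 km

T = 119.1 min = 7146.0 s.
From T = 2π√(a³/μ): a = (μ T²/4π²)^(1/3) = (398600 × 7146.0² / 4π²)^(1/3) = 8019 km.
Altitude h = a − R = 8019 − 6370 = 1649 km.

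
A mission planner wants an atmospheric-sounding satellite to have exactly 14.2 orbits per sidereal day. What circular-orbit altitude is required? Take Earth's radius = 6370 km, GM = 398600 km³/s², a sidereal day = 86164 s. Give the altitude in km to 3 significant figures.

820 km

Required period T = 86164 / 14.2 = 6067.9 s.
From T = 2π√(a³/μ): a = (μ T²/4π²)^(1/3) = (398600 × 6067.9² / 4π²)^(1/3) = 7190 km.
Altitude h = a − R = 7190 − 6370 = 820 km.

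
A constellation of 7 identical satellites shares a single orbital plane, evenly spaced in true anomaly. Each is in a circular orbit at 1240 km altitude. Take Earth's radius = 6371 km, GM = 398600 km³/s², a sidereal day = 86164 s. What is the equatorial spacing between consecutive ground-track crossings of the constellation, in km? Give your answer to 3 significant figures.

Semi-major axis a = 6371 + 1240 = 7611 km. Period T = 2π√(a³/μ) = 2π√(7611³/398600) = 6608.1 s = 110.13 min.
Single-satellite node shift = (6608.1/86164) × 360° = 27.61°.
With 7 satellites evenly phased, successive equator crossings are 27.61/7 = 3.944° apart.
That is 3.944 × 111.2 = 439 km at the equator.

439 km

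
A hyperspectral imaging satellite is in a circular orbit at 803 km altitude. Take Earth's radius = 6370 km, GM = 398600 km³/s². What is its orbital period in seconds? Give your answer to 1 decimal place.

Semi-major axis a = 6370 + 803 = 7173 km. Period T = 2π√(a³/μ) = 2π√(7173³/398600) = 6045.9 s = 100.77 min.

6045.9 seconds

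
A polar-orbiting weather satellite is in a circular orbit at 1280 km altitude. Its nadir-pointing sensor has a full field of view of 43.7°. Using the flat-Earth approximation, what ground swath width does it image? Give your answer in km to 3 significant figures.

1030 km

Half-angle = 43.7°/2 = 21.85°.
Swath width ≈ 2h·tan(θ/2) = 2 × 1280 × tan(21.85°) = 1026.5 km.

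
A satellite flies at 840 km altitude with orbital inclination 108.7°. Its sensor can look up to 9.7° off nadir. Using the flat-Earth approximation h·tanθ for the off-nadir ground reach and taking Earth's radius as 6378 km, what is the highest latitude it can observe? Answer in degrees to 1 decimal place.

Retrograde orbit: the ground track reaches ±(180° − i) = ±(180 − 108.7) = ±71.3°.
Sensor half-swath on the ground ≈ 840·tan(9.7°) = 144 km = 1.29° of latitude.
Maximum observable latitude ≈ 71.3 + 1.29 = 72.6°.

72.6°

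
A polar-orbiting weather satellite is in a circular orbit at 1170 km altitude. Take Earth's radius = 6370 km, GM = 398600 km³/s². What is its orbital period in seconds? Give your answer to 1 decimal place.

Semi-major axis a = 6370 + 1170 = 7540 km. Period T = 2π√(a³/μ) = 2π√(7540³/398600) = 6515.8 s = 108.60 min.

6515.8 seconds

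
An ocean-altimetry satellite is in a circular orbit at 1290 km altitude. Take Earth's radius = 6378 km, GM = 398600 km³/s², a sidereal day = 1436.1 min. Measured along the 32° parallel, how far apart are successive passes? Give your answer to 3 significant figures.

2640 km

Semi-major axis a = 6378 + 1290 = 7668 km. Period T = 2π√(a³/μ) = 2π√(7668³/398600) = 6682.4 s = 111.37 min.
Node shift per orbit = (6682.4/86166) × 360° = 27.92°.
Equatorial spacing = 27.92 × 111.3 km/° = 3108 km.
At 32° latitude, spacing = 3108 × cos(32°) = 2636 km.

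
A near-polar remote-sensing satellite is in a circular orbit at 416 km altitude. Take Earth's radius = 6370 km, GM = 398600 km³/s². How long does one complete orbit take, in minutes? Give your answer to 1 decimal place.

Semi-major axis a = 6370 + 416 = 6786 km. Period T = 2π√(a³/μ) = 2π√(6786³/398600) = 5563.3 s = 92.72 min.

92.7 min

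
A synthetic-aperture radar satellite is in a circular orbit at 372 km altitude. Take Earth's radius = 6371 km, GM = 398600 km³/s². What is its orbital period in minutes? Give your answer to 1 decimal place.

Semi-major axis a = 6371 + 372 = 6743 km. Period T = 2π√(a³/μ) = 2π√(6743³/398600) = 5510.5 s = 91.84 min.

91.8 min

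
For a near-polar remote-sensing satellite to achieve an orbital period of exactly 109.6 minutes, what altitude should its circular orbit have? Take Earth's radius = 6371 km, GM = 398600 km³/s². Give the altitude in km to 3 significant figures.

T = 109.6 min = 6576.0 s.
From T = 2π√(a³/μ): a = (μ T²/4π²)^(1/3) = (398600 × 6576.0² / 4π²)^(1/3) = 7586 km.
Altitude h = a − R = 7586 − 6371 = 1215 km.

1220 km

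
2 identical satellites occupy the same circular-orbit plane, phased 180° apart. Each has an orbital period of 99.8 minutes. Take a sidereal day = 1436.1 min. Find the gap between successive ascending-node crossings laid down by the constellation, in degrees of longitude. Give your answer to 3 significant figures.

T = 99.8 min = 5988.0 s.
Single-satellite node shift = (5988.0/86166) × 360° = 25.02°.
With 2 satellites evenly phased, successive equator crossings are 25.02/2 = 12.509° apart.

12.5°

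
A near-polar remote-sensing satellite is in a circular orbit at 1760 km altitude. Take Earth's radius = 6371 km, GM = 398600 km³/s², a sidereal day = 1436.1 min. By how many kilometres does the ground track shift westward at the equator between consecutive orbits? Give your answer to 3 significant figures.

3390 km

Semi-major axis a = 6371 + 1760 = 8131 km. Period T = 2π√(a³/μ) = 2π√(8131³/398600) = 7296.7 s = 121.61 min.
During one orbit Earth rotates (7296.7 / 86166) × 360° = 30.49°.
At the equator that is 30.49° × (2π·6371/360) km/° = 30.49 × 111.2 = 3390 km.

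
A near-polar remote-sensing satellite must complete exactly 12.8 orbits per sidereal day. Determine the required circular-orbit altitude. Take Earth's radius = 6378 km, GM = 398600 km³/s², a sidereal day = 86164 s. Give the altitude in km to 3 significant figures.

Required period T = 86164 / 12.8 = 6731.6 s.
From T = 2π√(a³/μ): a = (μ T²/4π²)^(1/3) = (398600 × 6731.6² / 4π²)^(1/3) = 7706 km.
Altitude h = a − R = 7706 − 6378 = 1328 km.

1330 km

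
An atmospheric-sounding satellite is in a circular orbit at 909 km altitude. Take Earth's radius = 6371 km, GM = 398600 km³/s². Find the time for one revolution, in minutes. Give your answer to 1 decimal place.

Semi-major axis a = 6371 + 909 = 7280 km. Period T = 2π√(a³/μ) = 2π√(7280³/398600) = 6181.7 s = 103.03 min.

103.0 min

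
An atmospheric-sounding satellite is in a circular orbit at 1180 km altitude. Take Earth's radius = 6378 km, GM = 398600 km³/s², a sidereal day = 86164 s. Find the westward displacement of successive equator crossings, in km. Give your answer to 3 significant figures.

Semi-major axis a = 6378 + 1180 = 7558 km. Period T = 2π√(a³/μ) = 2π√(7558³/398600) = 6539.2 s = 108.99 min.
During one orbit Earth rotates (6539.2 / 86164) × 360° = 27.32°.
At the equator that is 27.32° × (2π·6378/360) km/° = 27.32 × 111.3 = 3041 km.

3040 km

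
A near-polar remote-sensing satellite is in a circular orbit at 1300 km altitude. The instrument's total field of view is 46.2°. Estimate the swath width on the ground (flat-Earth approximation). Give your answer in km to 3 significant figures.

Half-angle = 46.2°/2 = 23.1°.
Swath width ≈ 2h·tan(θ/2) = 2 × 1300 × tan(23.1°) = 1109.0 km.

1110 km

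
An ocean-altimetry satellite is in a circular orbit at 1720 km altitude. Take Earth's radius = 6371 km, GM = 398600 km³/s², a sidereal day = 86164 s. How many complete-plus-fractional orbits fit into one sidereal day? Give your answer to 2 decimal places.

Semi-major axis a = 6371 + 1720 = 8091 km. Period T = 2π√(a³/μ) = 2π√(8091³/398600) = 7242.9 s = 120.72 min.
Orbits per sidereal day = 86164 / 7242.9 = 11.896.

11.90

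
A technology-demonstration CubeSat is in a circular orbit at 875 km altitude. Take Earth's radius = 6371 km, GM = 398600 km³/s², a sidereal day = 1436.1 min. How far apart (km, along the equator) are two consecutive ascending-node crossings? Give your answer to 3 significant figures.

Semi-major axis a = 6371 + 875 = 7246 km. Period T = 2π√(a³/μ) = 2π√(7246³/398600) = 6138.4 s = 102.31 min.
During one orbit Earth rotates (6138.4 / 86166) × 360° = 25.65°.
At the equator that is 25.65° × (2π·6371/360) km/° = 25.65 × 111.2 = 2852 km.

2850 km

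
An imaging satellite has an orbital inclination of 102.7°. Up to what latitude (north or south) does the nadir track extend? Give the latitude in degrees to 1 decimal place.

Retrograde orbit: the ground track reaches ±(180° − i) = ±(180 − 102.7) = ±77.3°.

77.3°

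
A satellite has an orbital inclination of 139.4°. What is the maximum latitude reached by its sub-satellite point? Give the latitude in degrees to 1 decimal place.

Retrograde orbit: the ground track reaches ±(180° − i) = ±(180 − 139.4) = ±40.6°.

40.6°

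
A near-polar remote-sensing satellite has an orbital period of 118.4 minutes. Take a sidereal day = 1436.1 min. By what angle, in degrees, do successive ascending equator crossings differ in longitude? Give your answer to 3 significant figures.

T = 118.4 min = 7104.0 s.
During one orbit Earth rotates (7104.0 / 86166) × 360° = 29.68°.

29.7°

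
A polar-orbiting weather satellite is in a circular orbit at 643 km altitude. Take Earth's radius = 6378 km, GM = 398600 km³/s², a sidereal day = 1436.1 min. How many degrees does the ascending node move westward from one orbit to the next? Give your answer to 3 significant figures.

24.5°

Semi-major axis a = 6378 + 643 = 7021 km. Period T = 2π√(a³/μ) = 2π√(7021³/398600) = 5854.8 s = 97.58 min.
During one orbit Earth rotates (5854.8 / 86166) × 360° = 24.46°.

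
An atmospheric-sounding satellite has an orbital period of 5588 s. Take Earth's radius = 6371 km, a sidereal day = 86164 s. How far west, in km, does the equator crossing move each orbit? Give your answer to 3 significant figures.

During one orbit Earth rotates (5588.0 / 86164) × 360° = 23.35°.
At the equator that is 23.35° × (2π·6371/360) km/° = 23.35 × 111.2 = 2596 km.

2600 km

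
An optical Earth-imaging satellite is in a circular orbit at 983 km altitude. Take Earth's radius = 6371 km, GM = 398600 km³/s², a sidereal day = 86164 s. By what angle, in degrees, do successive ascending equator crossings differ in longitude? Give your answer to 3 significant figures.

26.2°

Semi-major axis a = 6371 + 983 = 7354 km. Period T = 2π√(a³/μ) = 2π√(7354³/398600) = 6276.2 s = 104.60 min.
During one orbit Earth rotates (6276.2 / 86164) × 360° = 26.22°.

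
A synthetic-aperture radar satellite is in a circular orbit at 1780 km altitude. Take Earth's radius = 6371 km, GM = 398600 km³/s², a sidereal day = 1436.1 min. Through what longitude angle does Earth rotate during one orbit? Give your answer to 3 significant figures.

Semi-major axis a = 6371 + 1780 = 8151 km. Period T = 2π√(a³/μ) = 2π√(8151³/398600) = 7323.6 s = 122.06 min.
During one orbit Earth rotates (7323.6 / 86166) × 360° = 30.60°.

30.6°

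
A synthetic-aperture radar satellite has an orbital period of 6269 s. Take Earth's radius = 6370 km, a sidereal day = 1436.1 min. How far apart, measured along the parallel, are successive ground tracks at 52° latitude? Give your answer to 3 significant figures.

Node shift per orbit = (6269.0/86166) × 360° = 26.19°.
Equatorial spacing = 26.19 × 111.2 km/° = 2912 km.
At 52° latitude, spacing = 2912 × cos(52°) = 1793 km.

1790 km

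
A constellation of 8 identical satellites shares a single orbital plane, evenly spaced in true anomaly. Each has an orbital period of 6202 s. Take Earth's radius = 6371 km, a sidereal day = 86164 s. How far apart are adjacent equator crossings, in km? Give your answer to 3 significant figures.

Single-satellite node shift = (6202.0/86164) × 360° = 25.91°.
With 8 satellites evenly phased, successive equator crossings are 25.91/8 = 3.239° apart.
That is 3.239 × 111.2 = 360 km at the equator.

360 km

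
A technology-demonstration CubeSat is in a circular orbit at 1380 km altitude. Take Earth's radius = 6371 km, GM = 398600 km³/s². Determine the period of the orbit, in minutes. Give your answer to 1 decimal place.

Semi-major axis a = 6371 + 1380 = 7751 km. Period T = 2π√(a³/μ) = 2π√(7751³/398600) = 6791.2 s = 113.19 min.

113.2 min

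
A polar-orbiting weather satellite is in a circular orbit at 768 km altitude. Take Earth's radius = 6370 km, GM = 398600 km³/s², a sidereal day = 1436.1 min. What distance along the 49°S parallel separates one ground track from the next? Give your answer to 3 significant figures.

1830 km

Semi-major axis a = 6370 + 768 = 7138 km. Period T = 2π√(a³/μ) = 2π√(7138³/398600) = 6001.7 s = 100.03 min.
Node shift per orbit = (6001.7/86166) × 360° = 25.08°.
Equatorial spacing = 25.08 × 111.2 km/° = 2788 km.
At 49° latitude, spacing = 2788 × cos(49°) = 1829 km.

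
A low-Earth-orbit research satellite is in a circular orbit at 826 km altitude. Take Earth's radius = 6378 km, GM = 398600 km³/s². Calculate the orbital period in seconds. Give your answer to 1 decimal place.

Semi-major axis a = 6378 + 826 = 7204 km. Period T = 2π√(a³/μ) = 2π√(7204³/398600) = 6085.2 s = 101.42 min.

6085.2 seconds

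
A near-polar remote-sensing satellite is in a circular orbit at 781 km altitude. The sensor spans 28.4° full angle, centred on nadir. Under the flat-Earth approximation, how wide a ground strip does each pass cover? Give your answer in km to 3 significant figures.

Half-angle = 28.4°/2 = 14.2°.
Swath width ≈ 2h·tan(θ/2) = 2 × 781 × tan(14.2°) = 395.2 km.

395 km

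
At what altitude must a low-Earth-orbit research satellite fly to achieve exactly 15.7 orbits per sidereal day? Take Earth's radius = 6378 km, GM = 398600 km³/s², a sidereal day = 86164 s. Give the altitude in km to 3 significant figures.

347 km

Required period T = 86164 / 15.7 = 5488.2 s.
From T = 2π√(a³/μ): a = (μ T²/4π²)^(1/3) = (398600 × 5488.2² / 4π²)^(1/3) = 6725 km.
Altitude h = a − R = 6725 − 6378 = 347 km.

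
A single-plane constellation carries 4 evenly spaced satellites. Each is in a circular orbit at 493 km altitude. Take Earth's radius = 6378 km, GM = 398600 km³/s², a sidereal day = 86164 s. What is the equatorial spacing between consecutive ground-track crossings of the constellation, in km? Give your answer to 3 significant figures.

659 km

Semi-major axis a = 6378 + 493 = 6871 km. Period T = 2π√(a³/μ) = 2π√(6871³/398600) = 5668.1 s = 94.47 min.
Single-satellite node shift = (5668.1/86164) × 360° = 23.68°.
With 4 satellites evenly phased, successive equator crossings are 23.68/4 = 5.920° apart.
That is 5.920 × 111.3 = 659 km at the equator.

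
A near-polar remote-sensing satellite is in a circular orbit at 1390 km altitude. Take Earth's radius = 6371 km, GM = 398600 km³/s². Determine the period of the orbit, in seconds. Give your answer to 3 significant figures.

Semi-major axis a = 6371 + 1390 = 7761 km. Period T = 2π√(a³/μ) = 2π√(7761³/398600) = 6804.4 s = 113.41 min.

6800 seconds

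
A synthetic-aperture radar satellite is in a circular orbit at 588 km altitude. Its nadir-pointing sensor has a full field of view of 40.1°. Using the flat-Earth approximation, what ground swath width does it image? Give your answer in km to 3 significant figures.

429 km

Half-angle = 40.1°/2 = 20.05°.
Swath width ≈ 2h·tan(θ/2) = 2 × 588 × tan(20.05°) = 429.2 km.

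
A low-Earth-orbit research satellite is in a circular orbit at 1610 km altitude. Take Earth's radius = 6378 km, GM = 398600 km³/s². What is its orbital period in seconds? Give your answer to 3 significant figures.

7110 seconds

Semi-major axis a = 6378 + 1610 = 7988 km. Period T = 2π√(a³/μ) = 2π√(7988³/398600) = 7105.1 s = 118.42 min.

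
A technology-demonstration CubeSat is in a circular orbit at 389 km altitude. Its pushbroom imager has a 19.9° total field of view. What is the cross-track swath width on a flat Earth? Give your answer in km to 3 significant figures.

Half-angle = 19.9°/2 = 9.95°.
Swath width ≈ 2h·tan(θ/2) = 2 × 389 × tan(9.95°) = 136.5 km.

136 km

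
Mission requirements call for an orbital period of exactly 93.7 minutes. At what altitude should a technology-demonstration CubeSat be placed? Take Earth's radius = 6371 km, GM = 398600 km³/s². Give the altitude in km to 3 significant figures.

463 km

T = 93.7 min = 5622.0 s.
From T = 2π√(a³/μ): a = (μ T²/4π²)^(1/3) = (398600 × 5622.0² / 4π²)^(1/3) = 6834 km.
Altitude h = a − R = 6834 − 6371 = 463 km.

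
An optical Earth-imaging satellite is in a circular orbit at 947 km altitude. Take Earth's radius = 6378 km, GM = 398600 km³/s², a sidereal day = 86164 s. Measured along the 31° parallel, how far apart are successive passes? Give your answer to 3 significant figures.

Semi-major axis a = 6378 + 947 = 7325 km. Period T = 2π√(a³/μ) = 2π√(7325³/398600) = 6239.1 s = 103.99 min.
Node shift per orbit = (6239.1/86164) × 360° = 26.07°.
Equatorial spacing = 26.07 × 111.3 km/° = 2902 km.
At 31° latitude, spacing = 2902 × cos(31°) = 2487 km.

2490 km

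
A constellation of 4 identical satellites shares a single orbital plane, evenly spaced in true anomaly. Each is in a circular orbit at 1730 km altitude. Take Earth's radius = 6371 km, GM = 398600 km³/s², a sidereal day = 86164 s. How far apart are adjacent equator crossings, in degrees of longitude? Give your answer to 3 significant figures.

7.58°

Semi-major axis a = 6371 + 1730 = 8101 km. Period T = 2π√(a³/μ) = 2π√(8101³/398600) = 7256.4 s = 120.94 min.
Single-satellite node shift = (7256.4/86164) × 360° = 30.32°.
With 4 satellites evenly phased, successive equator crossings are 30.32/4 = 7.579° apart.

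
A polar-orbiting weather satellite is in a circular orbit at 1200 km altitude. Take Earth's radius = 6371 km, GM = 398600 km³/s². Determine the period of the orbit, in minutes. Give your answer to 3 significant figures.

Semi-major axis a = 6371 + 1200 = 7571 km. Period T = 2π√(a³/μ) = 2π√(7571³/398600) = 6556.0 s = 109.27 min.

109 min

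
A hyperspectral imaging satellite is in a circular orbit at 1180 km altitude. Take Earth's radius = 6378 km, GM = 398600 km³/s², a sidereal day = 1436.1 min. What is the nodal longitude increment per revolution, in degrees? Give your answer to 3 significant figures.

Semi-major axis a = 6378 + 1180 = 7558 km. Period T = 2π√(a³/μ) = 2π√(7558³/398600) = 6539.2 s = 108.99 min.
During one orbit Earth rotates (6539.2 / 86166) × 360° = 27.32°.

27.3°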